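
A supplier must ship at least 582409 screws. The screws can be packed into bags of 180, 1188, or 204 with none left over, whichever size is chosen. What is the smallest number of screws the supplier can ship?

605880

The number of screws must be a common multiple of 180, 1188, and 204, so a multiple of their LCM.
180 = 2^2 × 3^2 × 5
1188 = 2^2 × 3^3 × 11
204 = 2^2 × 3 × 17
LCM(180, 1188, 204) = 2^2 × 3^3 × 5 × 11 × 17 = 100980.
Smallest multiple of 100980 that is ≥ 582409: ⌈582409/100980⌉ × 100980 = 6 × 100980 = 605880.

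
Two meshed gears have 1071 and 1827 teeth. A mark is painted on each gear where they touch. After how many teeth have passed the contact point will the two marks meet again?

31059 teeth

We need the least common multiple of the intervals.
1071 = 3^2 × 7 × 17
1827 = 3^2 × 7 × 29
LCM(1071, 1827) = 3^2 × 7 × 17 × 29 = 31059.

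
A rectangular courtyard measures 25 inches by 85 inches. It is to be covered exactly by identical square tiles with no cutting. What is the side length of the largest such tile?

5 inches

The tile side must divide both 25 and 85, so the largest is their gcd.
25 = 5^2
85 = 5 × 17
gcd(25, 85) = 5.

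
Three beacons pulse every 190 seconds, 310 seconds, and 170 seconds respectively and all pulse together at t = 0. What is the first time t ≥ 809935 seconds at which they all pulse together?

Joint pulses occur at multiples of LCM(190, 310, 170).
190 = 2 × 5 × 19
310 = 2 × 5 × 31
170 = 2 × 5 × 17
LCM(190, 310, 170) = 2 × 5 × 17 × 19 × 31 = 100130.
Smallest multiple of 100130 that is ≥ 809935: ⌈809935/100130⌉ × 100130 = 9 × 100130 = 901170.

901170 seconds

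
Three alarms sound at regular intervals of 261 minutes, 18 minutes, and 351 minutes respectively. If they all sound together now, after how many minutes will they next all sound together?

20358 minutes

They coincide at every common multiple of the periods; the first is the LCM.
261 = 3^2 × 29
18 = 2 × 3^2
351 = 3^3 × 13
LCM(261, 18, 351) = 2 × 3^3 × 13 × 29 = 20358.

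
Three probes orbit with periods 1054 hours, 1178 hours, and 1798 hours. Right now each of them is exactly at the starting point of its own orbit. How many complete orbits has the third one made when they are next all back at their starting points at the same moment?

They are all back at their starting positions together after one LCM of the periods.
1054 = 2 × 17 × 31
1178 = 2 × 19 × 31
1798 = 2 × 29 × 31
LCM(1054, 1178, 1798) = 2 × 17 × 19 × 29 × 31 = 580754.
Orbits for period 1798: 580754 / 1798 = 323.

323 orbits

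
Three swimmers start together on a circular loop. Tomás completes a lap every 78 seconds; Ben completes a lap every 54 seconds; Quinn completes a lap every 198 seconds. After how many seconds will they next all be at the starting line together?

7722 seconds

The first simultaneous occurrence is after LCM of the individual periods.
78 = 2 × 3 × 13
54 = 2 × 3^3
198 = 2 × 3^2 × 11
LCM(78, 54, 198) = 2 × 3^3 × 11 × 13 = 7722.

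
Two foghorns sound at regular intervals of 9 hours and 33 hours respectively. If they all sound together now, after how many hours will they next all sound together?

99 hours

We need the least common multiple of the intervals.
9 = 3^2
33 = 3 × 11
LCM(9, 33) = 3^2 × 11 = 99.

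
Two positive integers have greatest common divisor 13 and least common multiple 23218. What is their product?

For any two positive integers, gcd × lcm = product = 13 × 23218 = 301834.

301834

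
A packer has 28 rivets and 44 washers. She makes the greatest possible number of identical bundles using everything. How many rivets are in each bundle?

7

Number of bundles = gcd(28, 44).
28 = 2^2 × 7
44 = 2^2 × 11
gcd(28, 44) = 2^2 = 4.
rivets per bundle = 28 / 4 = 7.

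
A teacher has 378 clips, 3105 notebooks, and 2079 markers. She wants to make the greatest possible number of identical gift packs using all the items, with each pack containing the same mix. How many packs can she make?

27 packs

The pack count must divide each quantity, so the greatest is gcd(378, 3105, 2079).
378 = 2 × 3^3 × 7
3105 = 3^3 × 5 × 23
2079 = 3^3 × 7 × 11
gcd(378, 3105, 2079) = 3^3 = 27.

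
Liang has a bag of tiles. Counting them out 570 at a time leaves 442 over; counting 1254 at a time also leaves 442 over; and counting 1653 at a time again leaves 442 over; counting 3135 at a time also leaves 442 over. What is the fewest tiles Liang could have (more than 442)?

N − 442 must be a common multiple of 570, 1254, 1653, and 3135.
570 = 2 × 3 × 5 × 19
1254 = 2 × 3 × 11 × 19
1653 = 3 × 19 × 29
3135 = 3 × 5 × 11 × 19
LCM(570, 1254, 1653, 3135) = 2 × 3 × 5 × 11 × 19 × 29 = 181830.
Smallest N > 442 is LCM + 442 = 181830 + 442 = 182272.

182272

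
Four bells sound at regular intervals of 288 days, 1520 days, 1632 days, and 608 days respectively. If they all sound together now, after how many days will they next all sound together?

465120 days

They coincide at every common multiple of the periods; the first is the LCM.
288 = 2^5 × 3^2
1520 = 2^4 × 5 × 19
1632 = 2^5 × 3 × 17
608 = 2^5 × 19
LCM(288, 1520, 1632, 608) = 2^5 × 3^2 × 5 × 17 × 19 = 465120.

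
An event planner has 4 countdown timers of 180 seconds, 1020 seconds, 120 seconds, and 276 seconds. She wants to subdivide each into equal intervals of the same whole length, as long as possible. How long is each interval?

12 seconds

The interval must divide each timer length; the longest such is the gcd.
180 = 2^2 × 3^2 × 5
1020 = 2^2 × 3 × 5 × 17
120 = 2^3 × 3 × 5
276 = 2^2 × 3 × 23
gcd(180, 1020, 120, 276) = 2^2 × 3 = 12.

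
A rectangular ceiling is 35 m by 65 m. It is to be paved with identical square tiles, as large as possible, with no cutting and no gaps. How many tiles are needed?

Tile side = gcd(35, 65).
35 = 5 × 7
65 = 5 × 13
gcd(35, 65) = 5.
Tiles: (35/5) × (65/5) = 7 × 13 = 91.

91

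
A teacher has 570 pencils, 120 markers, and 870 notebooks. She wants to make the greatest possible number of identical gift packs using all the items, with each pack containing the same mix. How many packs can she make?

The pack count must divide each quantity, so the greatest is gcd(570, 120, 870).
570 = 2 × 3 × 5 × 19
120 = 2^3 × 3 × 5
870 = 2 × 3 × 5 × 29
gcd(570, 120, 870) = 2 × 3 × 5 = 30.

30 packs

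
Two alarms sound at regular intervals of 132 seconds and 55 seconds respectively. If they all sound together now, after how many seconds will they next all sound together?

They coincide at every common multiple of the periods; the first is the LCM.
132 = 2^2 × 3 × 11
55 = 5 × 11
LCM(132, 55) = 2^2 × 3 × 5 × 11 = 660.

660 seconds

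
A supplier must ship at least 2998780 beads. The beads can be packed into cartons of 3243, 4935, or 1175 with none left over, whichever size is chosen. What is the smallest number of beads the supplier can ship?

3405150

The number of beads must be a common multiple of 3243, 4935, and 1175, so a multiple of their LCM.
3243 = 3 × 23 × 47
4935 = 3 × 5 × 7 × 47
1175 = 5^2 × 47
LCM(3243, 4935, 1175) = 3 × 5^2 × 7 × 23 × 47 = 567525.
Smallest multiple of 567525 that is ≥ 2998780: ⌈2998780/567525⌉ × 567525 = 6 × 567525 = 3405150.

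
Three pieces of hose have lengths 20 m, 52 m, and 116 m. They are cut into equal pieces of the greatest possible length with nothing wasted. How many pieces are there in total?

47

Piece length = gcd(20, 52, 116).
20 = 2^2 × 5
52 = 2^2 × 13
116 = 2^2 × 29
gcd(20, 52, 116) = 2^2 = 4.
Total pieces = 20/4 + 52/4 + 116/4 = 5 + 13 + 29 = 47.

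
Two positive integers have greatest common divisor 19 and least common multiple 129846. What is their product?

2467074

For any two positive integers, gcd × lcm = product = 19 × 129846 = 2467074.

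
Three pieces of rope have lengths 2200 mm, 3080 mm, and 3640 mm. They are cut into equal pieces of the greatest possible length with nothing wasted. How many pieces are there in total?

223

Piece length = gcd(2200, 3080, 3640).
2200 = 2^3 × 5^2 × 11
3080 = 2^3 × 5 × 7 × 11
3640 = 2^3 × 5 × 7 × 13
gcd(2200, 3080, 3640) = 2^3 × 5 = 40.
Total pieces = 2200/40 + 3080/40 + 3640/40 = 55 + 77 + 91 = 223.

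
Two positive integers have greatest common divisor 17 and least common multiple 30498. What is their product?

For any two positive integers, gcd × lcm = product = 17 × 30498 = 518466.

518466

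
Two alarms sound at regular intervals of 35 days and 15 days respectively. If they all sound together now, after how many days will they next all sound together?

They coincide at every common multiple of the periods; the first is the LCM.
35 = 5 × 7
15 = 3 × 5
LCM(35, 15) = 3 × 5 × 7 = 105.

105 days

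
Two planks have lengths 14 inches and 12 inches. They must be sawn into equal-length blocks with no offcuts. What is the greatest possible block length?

2 inches

By the Euclidean algorithm:
14 = 1 × 12 + 2
12 = 6 × 2 + 0
gcd(14, 12) = 2.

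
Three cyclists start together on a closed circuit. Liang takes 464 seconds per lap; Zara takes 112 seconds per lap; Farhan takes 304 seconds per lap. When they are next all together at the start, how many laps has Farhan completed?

They are all back at their starting positions together after one LCM of the periods.
464 = 2^4 × 29
112 = 2^4 × 7
304 = 2^4 × 19
LCM(464, 112, 304) = 2^4 × 7 × 19 × 29 = 61712.
Laps for period 304: 61712 / 304 = 203.

203 laps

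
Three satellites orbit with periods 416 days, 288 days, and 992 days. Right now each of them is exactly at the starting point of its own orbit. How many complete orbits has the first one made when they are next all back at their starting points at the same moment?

279 orbits

They are all back at their starting positions together after one LCM of the periods.
416 = 2^5 × 13
288 = 2^5 × 3^2
992 = 2^5 × 31
LCM(416, 288, 992) = 2^5 × 3^2 × 13 × 31 = 116064.
Orbits for period 416: 116064 / 416 = 279.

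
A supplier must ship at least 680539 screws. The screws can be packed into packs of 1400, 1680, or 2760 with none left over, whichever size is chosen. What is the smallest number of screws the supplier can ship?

The number of screws must be a common multiple of 1400, 1680, and 2760, so a multiple of their LCM.
1400 = 2^3 × 5^2 × 7
1680 = 2^4 × 3 × 5 × 7
2760 = 2^3 × 3 × 5 × 23
LCM(1400, 1680, 2760) = 2^4 × 3 × 5^2 × 7 × 23 = 193200.
Smallest multiple of 193200 that is ≥ 680539: ⌈680539/193200⌉ × 193200 = 4 × 193200 = 772800.

772800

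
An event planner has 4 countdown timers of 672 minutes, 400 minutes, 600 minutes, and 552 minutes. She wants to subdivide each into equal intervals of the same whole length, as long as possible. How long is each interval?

8 minutes

The interval must divide each timer length; the longest such is the gcd.
672 = 2^5 × 3 × 7
400 = 2^4 × 5^2
600 = 2^3 × 3 × 5^2
552 = 2^3 × 3 × 23
gcd(672, 400, 600, 552) = 2^3 = 8.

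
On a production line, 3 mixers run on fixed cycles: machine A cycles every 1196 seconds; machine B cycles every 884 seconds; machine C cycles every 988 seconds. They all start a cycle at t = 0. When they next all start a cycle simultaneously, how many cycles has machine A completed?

323 cycles

All finish a whole number of cycles simultaneously at t = LCM of the periods.
1196 = 2^2 × 13 × 23
884 = 2^2 × 13 × 17
988 = 2^2 × 13 × 19
LCM(1196, 884, 988) = 2^2 × 13 × 17 × 19 × 23 = 386308.
Cycles for period 1196: 386308 / 1196 = 323.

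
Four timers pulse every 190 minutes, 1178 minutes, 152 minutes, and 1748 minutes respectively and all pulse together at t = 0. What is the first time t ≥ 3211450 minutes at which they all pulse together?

Joint pulses occur at multiples of LCM(190, 1178, 152, 1748).
190 = 2 × 5 × 19
1178 = 2 × 19 × 31
152 = 2^3 × 19
1748 = 2^2 × 19 × 23
LCM(190, 1178, 152, 1748) = 2^3 × 5 × 19 × 23 × 31 = 541880.
Smallest multiple of 541880 that is ≥ 3211450: ⌈3211450/541880⌉ × 541880 = 6 × 541880 = 3251280.

3251280 minutes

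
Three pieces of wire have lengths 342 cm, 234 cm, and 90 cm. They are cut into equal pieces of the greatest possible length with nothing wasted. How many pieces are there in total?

Piece length = gcd(342, 234, 90).
342 = 2 × 3^2 × 19
234 = 2 × 3^2 × 13
90 = 2 × 3^2 × 5
gcd(342, 234, 90) = 2 × 3^2 = 18.
Total pieces = 342/18 + 234/18 + 90/18 = 19 + 13 + 5 = 37.

37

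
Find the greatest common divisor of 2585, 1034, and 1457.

2585 = 5 × 11 × 47
1034 = 2 × 11 × 47
1457 = 31 × 47
gcd(2585, 1034, 1457) = 47.

47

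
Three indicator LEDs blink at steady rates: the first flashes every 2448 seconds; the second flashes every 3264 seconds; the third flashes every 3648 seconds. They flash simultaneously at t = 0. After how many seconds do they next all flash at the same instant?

The first simultaneous occurrence is after LCM of the individual periods.
2448 = 2^4 × 3^2 × 17
3264 = 2^6 × 3 × 17
3648 = 2^6 × 3 × 19
LCM(2448, 3264, 3648) = 2^6 × 3^2 × 17 × 19 = 186048.

186048 seconds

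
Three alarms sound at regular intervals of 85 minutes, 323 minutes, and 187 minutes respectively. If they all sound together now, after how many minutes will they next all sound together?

17765 minutes

They coincide at every common multiple of the periods; the first is the LCM.
85 = 5 × 17
323 = 17 × 19
187 = 11 × 17
LCM(85, 323, 187) = 5 × 11 × 17 × 19 = 17765.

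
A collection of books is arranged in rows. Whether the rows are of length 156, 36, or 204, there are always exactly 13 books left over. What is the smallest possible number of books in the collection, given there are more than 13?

N − 13 must be a common multiple of 156, 36, and 204.
156 = 2^2 × 3 × 13
36 = 2^2 × 3^2
204 = 2^2 × 3 × 17
LCM(156, 36, 204) = 2^2 × 3^2 × 13 × 17 = 7956.
Smallest N > 13 is LCM + 13 = 7956 + 13 = 7969.

7969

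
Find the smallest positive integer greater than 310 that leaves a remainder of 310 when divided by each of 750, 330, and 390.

N − 310 must be a common multiple of 750, 330, and 390.
750 = 2 × 3 × 5^3
330 = 2 × 3 × 5 × 11
390 = 2 × 3 × 5 × 13
LCM(750, 330, 390) = 2 × 3 × 5^3 × 11 × 13 = 107250.
Smallest N > 310 is LCM + 310 = 107250 + 310 = 107560.

107560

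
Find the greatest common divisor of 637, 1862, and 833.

637 = 7^2 × 13
1862 = 2 × 7^2 × 19
833 = 7^2 × 17
gcd(637, 1862, 833) = 7^2 = 49.

49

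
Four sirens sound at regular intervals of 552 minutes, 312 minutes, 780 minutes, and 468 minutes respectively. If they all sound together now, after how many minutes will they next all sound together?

We need the least common multiple of the intervals.
552 = 2^3 × 3 × 23
312 = 2^3 × 3 × 13
780 = 2^2 × 3 × 5 × 13
468 = 2^2 × 3^2 × 13
LCM(552, 312, 780, 468) = 2^3 × 3^2 × 5 × 13 × 23 = 107640.

107640 minutes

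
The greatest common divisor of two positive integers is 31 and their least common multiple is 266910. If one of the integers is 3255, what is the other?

For two integers, gcd × lcm = product, so the other is (31 × 266910) / 3255 = 8274210 / 3255 = 2542.

2542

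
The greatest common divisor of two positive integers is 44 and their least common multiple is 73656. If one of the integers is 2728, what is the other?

For two integers, gcd × lcm = product, so the other is (44 × 73656) / 2728 = 3240864 / 2728 = 1188.

1188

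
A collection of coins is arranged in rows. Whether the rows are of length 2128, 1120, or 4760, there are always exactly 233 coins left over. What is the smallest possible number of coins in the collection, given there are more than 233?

361993

N − 233 must be a common multiple of 2128, 1120, and 4760.
2128 = 2^4 × 7 × 19
1120 = 2^5 × 5 × 7
4760 = 2^3 × 5 × 7 × 17
LCM(2128, 1120, 4760) = 2^5 × 5 × 7 × 17 × 19 = 361760.
Smallest N > 233 is LCM + 233 = 361760 + 233 = 361993.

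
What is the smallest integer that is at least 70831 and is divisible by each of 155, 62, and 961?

76880

The integer must be a common multiple of 155, 62, and 961, so a multiple of their LCM.
155 = 5 × 31
62 = 2 × 31
961 = 31^2
LCM(155, 62, 961) = 2 × 5 × 31^2 = 9610.
Smallest multiple of 9610 that is ≥ 70831: ⌈70831/9610⌉ × 9610 = 8 × 9610 = 76880.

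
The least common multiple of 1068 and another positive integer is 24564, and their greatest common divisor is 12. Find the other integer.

276

gcd × lcm = product of the two integers, so the other integer is (12 × 24564) / 1068 = 276.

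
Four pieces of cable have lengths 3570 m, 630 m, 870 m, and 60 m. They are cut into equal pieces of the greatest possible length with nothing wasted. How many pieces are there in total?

Piece length = gcd(3570, 630, 870, 60).
3570 = 2 × 3 × 5 × 7 × 17
630 = 2 × 3^2 × 5 × 7
870 = 2 × 3 × 5 × 29
60 = 2^2 × 3 × 5
gcd(3570, 630, 870, 60) = 2 × 3 × 5 = 30.
Total pieces = 3570/30 + 630/30 + 870/30 + 60/30 = 119 + 21 + 29 + 2 = 171.

171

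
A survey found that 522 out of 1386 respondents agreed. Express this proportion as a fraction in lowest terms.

522 = 2 × 3^2 × 29
1386 = 2 × 3^2 × 7 × 11
gcd(522, 1386) = 2 × 3^2 = 18.
Divide numerator and denominator by 18: 522/1386 = 29/77.

29/77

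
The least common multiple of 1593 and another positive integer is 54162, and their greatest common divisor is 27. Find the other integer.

gcd × lcm = product of the two integers, so the other integer is (27 × 54162) / 1593 = 918.

918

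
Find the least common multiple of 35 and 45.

35 = 5 × 7
45 = 3^2 × 5
LCM(35, 45) = 3^2 × 5 × 7 = 315.

315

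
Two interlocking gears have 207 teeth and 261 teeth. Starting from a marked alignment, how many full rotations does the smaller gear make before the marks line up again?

All finish a whole number of cycles simultaneously at t = LCM of the periods.
207 = 3^2 × 23
261 = 3^2 × 29
LCM(207, 261) = 3^2 × 23 × 29 = 6003.
Rotations for period 207: 6003 / 207 = 29.

29 rotations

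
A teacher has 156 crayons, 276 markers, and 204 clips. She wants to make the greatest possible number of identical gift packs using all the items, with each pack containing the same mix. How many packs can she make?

The pack count must divide each quantity, so the greatest is gcd(156, 276, 204).
156 = 2^2 × 3 × 13
276 = 2^2 × 3 × 23
204 = 2^2 × 3 × 17
gcd(156, 276, 204) = 2^2 × 3 = 12.

12 packs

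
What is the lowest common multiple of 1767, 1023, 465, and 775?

485925

1767 = 3 × 19 × 31
1023 = 3 × 11 × 31
465 = 3 × 5 × 31
775 = 5^2 × 31
LCM(1767, 1023, 465, 775) = 3 × 5^2 × 11 × 19 × 31 = 485925.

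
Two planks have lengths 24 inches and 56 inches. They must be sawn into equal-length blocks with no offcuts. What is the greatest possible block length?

By the Euclidean algorithm:
56 = 2 × 24 + 8
24 = 3 × 8 + 0
gcd(24, 56) = 8.

8 inches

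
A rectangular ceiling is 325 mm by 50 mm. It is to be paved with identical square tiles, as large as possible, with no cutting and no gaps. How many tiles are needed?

26

Tile side = gcd(325, 50).
325 = 5^2 × 13
50 = 2 × 5^2
gcd(325, 50) = 5^2 = 25.
Tiles: (325/25) × (50/25) = 13 × 2 = 26.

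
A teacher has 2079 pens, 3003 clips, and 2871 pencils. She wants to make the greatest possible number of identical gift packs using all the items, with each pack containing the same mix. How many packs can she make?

The pack count must divide each quantity, so the greatest is gcd(2079, 3003, 2871).
2079 = 3^3 × 7 × 11
3003 = 3 × 7 × 11 × 13
2871 = 3^2 × 11 × 29
gcd(2079, 3003, 2871) = 3 × 11 = 33.

33 packs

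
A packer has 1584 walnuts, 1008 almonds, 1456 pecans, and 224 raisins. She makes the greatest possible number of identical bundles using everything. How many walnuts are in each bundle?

99

Number of bundles = gcd(1584, 1008, 1456, 224).
1584 = 2^4 × 3^2 × 11
1008 = 2^4 × 3^2 × 7
1456 = 2^4 × 7 × 13
224 = 2^5 × 7
gcd(1584, 1008, 1456, 224) = 2^4 = 16.
walnuts per bundle = 1584 / 16 = 99.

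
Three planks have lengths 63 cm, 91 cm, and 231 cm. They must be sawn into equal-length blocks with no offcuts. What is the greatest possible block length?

7 cm

The block length must divide every plank, so the greatest is gcd(63, 91, 231).
63 = 3^2 × 7
91 = 7 × 13
231 = 3 × 7 × 11
gcd(63, 91, 231) = 7.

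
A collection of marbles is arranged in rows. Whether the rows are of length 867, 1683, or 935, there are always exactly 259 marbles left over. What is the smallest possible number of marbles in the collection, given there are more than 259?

143314

N − 259 must be a common multiple of 867, 1683, and 935.
867 = 3 × 17^2
1683 = 3^2 × 11 × 17
935 = 5 × 11 × 17
LCM(867, 1683, 935) = 3^2 × 5 × 11 × 17^2 = 143055.
Smallest N > 259 is LCM + 259 = 143055 + 259 = 143314.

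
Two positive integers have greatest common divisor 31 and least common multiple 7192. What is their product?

222952

For any two positive integers, gcd × lcm = product = 31 × 7192 = 222952.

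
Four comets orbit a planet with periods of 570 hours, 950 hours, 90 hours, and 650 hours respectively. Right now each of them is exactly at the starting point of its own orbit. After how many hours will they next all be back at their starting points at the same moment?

The first simultaneous occurrence is after LCM of the individual periods.
570 = 2 × 3 × 5 × 19
950 = 2 × 5^2 × 19
90 = 2 × 3^2 × 5
650 = 2 × 5^2 × 13
LCM(570, 950, 90, 650) = 2 × 3^2 × 5^2 × 13 × 19 = 111150.

111150 hours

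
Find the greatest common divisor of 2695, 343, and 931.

49

2695 = 5 × 7^2 × 11
343 = 7^3
931 = 7^2 × 19
gcd(2695, 343, 931) = 7^2 = 49.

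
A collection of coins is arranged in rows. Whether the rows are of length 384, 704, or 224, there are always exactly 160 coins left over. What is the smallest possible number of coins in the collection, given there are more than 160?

N − 160 must be a common multiple of 384, 704, and 224.
384 = 2^7 × 3
704 = 2^6 × 11
224 = 2^5 × 7
LCM(384, 704, 224) = 2^7 × 3 × 7 × 11 = 29568.
Smallest N > 160 is LCM + 160 = 29568 + 160 = 29728.

29728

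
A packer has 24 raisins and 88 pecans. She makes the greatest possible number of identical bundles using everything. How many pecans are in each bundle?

Number of bundles = gcd(24, 88).
24 = 2^3 × 3
88 = 2^3 × 11
gcd(24, 88) = 2^3 = 8.
pecans per bundle = 88 / 8 = 11.

11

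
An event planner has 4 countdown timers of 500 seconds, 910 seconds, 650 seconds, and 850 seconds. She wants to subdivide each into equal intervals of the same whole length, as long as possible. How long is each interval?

The interval must divide each timer length; the longest such is the gcd.
500 = 2^2 × 5^3
910 = 2 × 5 × 7 × 13
650 = 2 × 5^2 × 13
850 = 2 × 5^2 × 17
gcd(500, 910, 650, 850) = 2 × 5 = 10.

10 seconds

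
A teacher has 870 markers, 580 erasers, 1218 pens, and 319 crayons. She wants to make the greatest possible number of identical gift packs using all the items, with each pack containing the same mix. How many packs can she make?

29 packs

The pack count must divide each quantity, so the greatest is gcd(870, 580, 1218, 319).
870 = 2 × 3 × 5 × 29
580 = 2^2 × 5 × 29
1218 = 2 × 3 × 7 × 29
319 = 11 × 29
gcd(870, 580, 1218, 319) = 29.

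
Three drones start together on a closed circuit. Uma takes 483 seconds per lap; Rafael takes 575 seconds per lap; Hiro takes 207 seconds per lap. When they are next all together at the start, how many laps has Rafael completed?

All finish a whole number of cycles simultaneously at t = LCM of the periods.
483 = 3 × 7 × 23
575 = 5^2 × 23
207 = 3^2 × 23
LCM(483, 575, 207) = 3^2 × 5^2 × 7 × 23 = 36225.
Laps for period 575: 36225 / 575 = 63.

63 laps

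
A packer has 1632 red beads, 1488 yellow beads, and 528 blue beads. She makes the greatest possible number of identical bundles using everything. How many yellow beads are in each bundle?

31

Number of bundles = gcd(1632, 1488, 528).
1632 = 2^5 × 3 × 17
1488 = 2^4 × 3 × 31
528 = 2^4 × 3 × 11
gcd(1632, 1488, 528) = 2^4 × 3 = 48.
yellow beads per bundle = 1488 / 48 = 31.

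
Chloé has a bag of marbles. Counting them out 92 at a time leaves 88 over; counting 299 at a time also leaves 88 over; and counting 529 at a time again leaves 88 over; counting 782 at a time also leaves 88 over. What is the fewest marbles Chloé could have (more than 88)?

467724

N − 88 must be a common multiple of 92, 299, 529, and 782.
92 = 2^2 × 23
299 = 13 × 23
529 = 23^2
782 = 2 × 17 × 23
LCM(92, 299, 529, 782) = 2^2 × 13 × 17 × 23^2 = 467636.
Smallest N > 88 is LCM + 88 = 467636 + 88 = 467724.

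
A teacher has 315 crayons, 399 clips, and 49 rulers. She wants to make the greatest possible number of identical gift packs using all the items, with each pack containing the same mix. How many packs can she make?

7 packs

The pack count must divide each quantity, so the greatest is gcd(315, 399, 49).
315 = 3^2 × 5 × 7
399 = 3 × 7 × 19
49 = 7^2
gcd(315, 399, 49) = 7.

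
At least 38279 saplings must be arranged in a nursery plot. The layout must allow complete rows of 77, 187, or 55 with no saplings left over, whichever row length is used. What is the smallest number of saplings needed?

The number of saplings must be a common multiple of 77, 187, and 55, so a multiple of their LCM.
77 = 7 × 11
187 = 11 × 17
55 = 5 × 11
LCM(77, 187, 55) = 5 × 7 × 11 × 17 = 6545.
Smallest multiple of 6545 that is ≥ 38279: ⌈38279/6545⌉ × 6545 = 6 × 6545 = 39270.

39270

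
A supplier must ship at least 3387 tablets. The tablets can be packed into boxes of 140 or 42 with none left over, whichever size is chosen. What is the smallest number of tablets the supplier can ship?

3780

The number of tablets must be a common multiple of 140 and 42, so a multiple of their LCM.
140 = 2^2 × 5 × 7
42 = 2 × 3 × 7
LCM(140, 42) = 2^2 × 3 × 5 × 7 = 420.
Smallest multiple of 420 that is ≥ 3387: ⌈3387/420⌉ × 420 = 9 × 420 = 3780.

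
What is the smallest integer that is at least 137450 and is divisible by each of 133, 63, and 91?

The integer must be a common multiple of 133, 63, and 91, so a multiple of their LCM.
133 = 7 × 19
63 = 3^2 × 7
91 = 7 × 13
LCM(133, 63, 91) = 3^2 × 7 × 13 × 19 = 15561.
Smallest multiple of 15561 that is ≥ 137450: ⌈137450/15561⌉ × 15561 = 9 × 15561 = 140049.

140049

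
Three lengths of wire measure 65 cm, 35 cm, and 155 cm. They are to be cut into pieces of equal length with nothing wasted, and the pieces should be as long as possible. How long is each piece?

Each piece length must divide every original length, so the longest possible is gcd(65, 35, 155).
65 = 5 × 13
35 = 5 × 7
155 = 5 × 31
gcd(65, 35, 155) = 5.

5 cm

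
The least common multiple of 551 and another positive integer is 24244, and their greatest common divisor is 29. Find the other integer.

1276

gcd × lcm = product of the two integers, so the other integer is (29 × 24244) / 551 = 1276.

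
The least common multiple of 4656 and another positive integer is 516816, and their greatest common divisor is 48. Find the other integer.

5328

gcd × lcm = product of the two integers, so the other integer is (48 × 516816) / 4656 = 5328.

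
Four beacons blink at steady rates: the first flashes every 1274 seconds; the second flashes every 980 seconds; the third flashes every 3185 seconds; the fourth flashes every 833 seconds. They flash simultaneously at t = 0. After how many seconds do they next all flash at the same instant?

They coincide at every common multiple of the periods; the first is the LCM.
1274 = 2 × 7^2 × 13
980 = 2^2 × 5 × 7^2
3185 = 5 × 7^2 × 13
833 = 7^2 × 17
LCM(1274, 980, 3185, 833) = 2^2 × 5 × 7^2 × 13 × 17 = 216580.

216580 seconds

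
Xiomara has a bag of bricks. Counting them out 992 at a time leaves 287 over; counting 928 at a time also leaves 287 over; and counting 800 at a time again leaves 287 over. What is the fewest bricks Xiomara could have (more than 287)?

N − 287 must be a common multiple of 992, 928, and 800.
992 = 2^5 × 31
928 = 2^5 × 29
800 = 2^5 × 5^2
LCM(992, 928, 800) = 2^5 × 5^2 × 29 × 31 = 719200.
Smallest N > 287 is LCM + 287 = 719200 + 287 = 719487.

719487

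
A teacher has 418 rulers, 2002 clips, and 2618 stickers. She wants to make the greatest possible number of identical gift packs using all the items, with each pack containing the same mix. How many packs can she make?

The pack count must divide each quantity, so the greatest is gcd(418, 2002, 2618).
418 = 2 × 11 × 19
2002 = 2 × 7 × 11 × 13
2618 = 2 × 7 × 11 × 17
gcd(418, 2002, 2618) = 2 × 11 = 22.

22 packs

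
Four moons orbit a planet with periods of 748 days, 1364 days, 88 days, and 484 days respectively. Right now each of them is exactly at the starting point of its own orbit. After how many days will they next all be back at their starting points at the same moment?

510136 days

They coincide at every common multiple of the periods; the first is the LCM.
748 = 2^2 × 11 × 17
1364 = 2^2 × 11 × 31
88 = 2^3 × 11
484 = 2^2 × 11^2
LCM(748, 1364, 88, 484) = 2^3 × 11^2 × 17 × 31 = 510136.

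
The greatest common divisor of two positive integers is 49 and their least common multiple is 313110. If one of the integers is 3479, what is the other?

For two integers, gcd × lcm = product, so the other is (49 × 313110) / 3479 = 15342390 / 3479 = 4410.

4410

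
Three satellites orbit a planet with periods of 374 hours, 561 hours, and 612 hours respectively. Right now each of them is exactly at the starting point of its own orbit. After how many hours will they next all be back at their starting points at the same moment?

We need the least common multiple of the intervals.
374 = 2 × 11 × 17
561 = 3 × 11 × 17
612 = 2^2 × 3^2 × 17
LCM(374, 561, 612) = 2^2 × 3^2 × 11 × 17 = 6732.

6732 hours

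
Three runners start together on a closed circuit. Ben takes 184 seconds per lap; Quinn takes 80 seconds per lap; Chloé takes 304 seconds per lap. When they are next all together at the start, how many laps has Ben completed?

190 laps

They are all back at their starting positions together after one LCM of the periods.
184 = 2^3 × 23
80 = 2^4 × 5
304 = 2^4 × 19
LCM(184, 80, 304) = 2^4 × 5 × 19 × 23 = 34960.
Laps for period 184: 34960 / 184 = 190.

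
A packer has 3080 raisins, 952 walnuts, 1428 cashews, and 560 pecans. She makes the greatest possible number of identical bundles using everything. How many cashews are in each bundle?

51

Number of bundles = gcd(3080, 952, 1428, 560).
3080 = 2^3 × 5 × 7 × 11
952 = 2^3 × 7 × 17
1428 = 2^2 × 3 × 7 × 17
560 = 2^4 × 5 × 7
gcd(3080, 952, 1428, 560) = 2^2 × 7 = 28.
cashews per bundle = 1428 / 28 = 51.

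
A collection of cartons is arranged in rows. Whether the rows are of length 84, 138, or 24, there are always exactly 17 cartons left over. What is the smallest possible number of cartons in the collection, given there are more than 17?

N − 17 must be a common multiple of 84, 138, and 24.
84 = 2^2 × 3 × 7
138 = 2 × 3 × 23
24 = 2^3 × 3
LCM(84, 138, 24) = 2^3 × 3 × 7 × 23 = 3864.
Smallest N > 17 is LCM + 17 = 3864 + 17 = 3881.

3881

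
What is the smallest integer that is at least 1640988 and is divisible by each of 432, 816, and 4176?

1703808

The integer must be a common multiple of 432, 816, and 4176, so a multiple of their LCM.
432 = 2^4 × 3^3
816 = 2^4 × 3 × 17
4176 = 2^4 × 3^2 × 29
LCM(432, 816, 4176) = 2^4 × 3^3 × 17 × 29 = 212976.
Smallest multiple of 212976 that is ≥ 1640988: ⌈1640988/212976⌉ × 212976 = 8 × 212976 = 1703808.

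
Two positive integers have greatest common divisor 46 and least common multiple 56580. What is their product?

For any two positive integers, gcd × lcm = product = 46 × 56580 = 2602680.

2602680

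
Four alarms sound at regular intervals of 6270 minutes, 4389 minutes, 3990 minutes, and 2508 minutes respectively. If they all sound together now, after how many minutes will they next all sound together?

87780 minutes

We need the least common multiple of the intervals.
6270 = 2 × 3 × 5 × 11 × 19
4389 = 3 × 7 × 11 × 19
3990 = 2 × 3 × 5 × 7 × 19
2508 = 2^2 × 3 × 11 × 19
LCM(6270, 4389, 3990, 2508) = 2^2 × 3 × 5 × 7 × 11 × 19 = 87780.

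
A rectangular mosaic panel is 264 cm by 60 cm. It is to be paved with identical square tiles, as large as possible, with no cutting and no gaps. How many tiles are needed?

110

Tile side = gcd(264, 60).
264 = 2^3 × 3 × 11
60 = 2^2 × 3 × 5
gcd(264, 60) = 2^2 × 3 = 12.
Tiles: (264/12) × (60/12) = 22 × 5 = 110.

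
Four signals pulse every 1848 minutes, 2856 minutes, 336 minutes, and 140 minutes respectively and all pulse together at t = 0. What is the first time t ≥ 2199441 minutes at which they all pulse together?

2513280 minutes

Joint pulses occur at multiples of LCM(1848, 2856, 336, 140).
1848 = 2^3 × 3 × 7 × 11
2856 = 2^3 × 3 × 7 × 17
336 = 2^4 × 3 × 7
140 = 2^2 × 5 × 7
LCM(1848, 2856, 336, 140) = 2^4 × 3 × 5 × 7 × 11 × 17 = 314160.
Smallest multiple of 314160 that is ≥ 2199441: ⌈2199441/314160⌉ × 314160 = 8 × 314160 = 2513280.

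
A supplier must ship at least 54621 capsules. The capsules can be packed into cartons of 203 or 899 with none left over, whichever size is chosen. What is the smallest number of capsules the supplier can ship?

56637

The number of capsules must be a common multiple of 203 and 899, so a multiple of their LCM.
203 = 7 × 29
899 = 29 × 31
LCM(203, 899) = 7 × 29 × 31 = 6293.
Smallest multiple of 6293 that is ≥ 54621: ⌈54621/6293⌉ × 6293 = 9 × 6293 = 56637.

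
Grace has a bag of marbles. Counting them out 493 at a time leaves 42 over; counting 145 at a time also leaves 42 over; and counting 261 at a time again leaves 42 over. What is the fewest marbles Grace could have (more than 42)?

22227

N − 42 must be a common multiple of 493, 145, and 261.
493 = 17 × 29
145 = 5 × 29
261 = 3^2 × 29
LCM(493, 145, 261) = 3^2 × 5 × 17 × 29 = 22185.
Smallest N > 42 is LCM + 42 = 22185 + 42 = 22227.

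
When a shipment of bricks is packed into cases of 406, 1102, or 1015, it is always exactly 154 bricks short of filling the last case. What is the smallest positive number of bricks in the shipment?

Being 154 short of a full case of size k means N ≡ −154 (mod k), i.e. N + 154 is a multiple of each size.
406 = 2 × 7 × 29
1102 = 2 × 19 × 29
1015 = 5 × 7 × 29
LCM(406, 1102, 1015) = 2 × 5 × 7 × 19 × 29 = 38570.
Smallest positive N is 38570 − 154 = 38416.

38416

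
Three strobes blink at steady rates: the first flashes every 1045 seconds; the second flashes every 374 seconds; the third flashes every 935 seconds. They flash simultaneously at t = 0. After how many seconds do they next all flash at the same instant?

We need the least common multiple of the intervals.
1045 = 5 × 11 × 19
374 = 2 × 11 × 17
935 = 5 × 11 × 17
LCM(1045, 374, 935) = 2 × 5 × 11 × 17 × 19 = 35530.

35530 seconds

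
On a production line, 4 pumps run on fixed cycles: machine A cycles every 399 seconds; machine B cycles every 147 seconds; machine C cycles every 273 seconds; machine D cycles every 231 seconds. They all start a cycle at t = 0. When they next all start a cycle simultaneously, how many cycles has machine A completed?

1001 cycles

The first common completion time is the LCM of the periods.
399 = 3 × 7 × 19
147 = 3 × 7^2
273 = 3 × 7 × 13
231 = 3 × 7 × 11
LCM(399, 147, 273, 231) = 3 × 7^2 × 11 × 13 × 19 = 399399.
Cycles for period 399: 399399 / 399 = 1001.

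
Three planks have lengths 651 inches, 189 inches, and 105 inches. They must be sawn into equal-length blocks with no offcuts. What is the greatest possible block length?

21 inches

This is the greatest common divisor of 651, 189, and 105.
651 = 3 × 7 × 31
189 = 3^3 × 7
105 = 3 × 5 × 7
gcd(651, 189, 105) = 3 × 7 = 21.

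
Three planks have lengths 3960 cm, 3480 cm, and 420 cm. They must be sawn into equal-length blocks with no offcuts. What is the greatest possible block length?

60 cm

The block length must divide every plank, so the greatest is gcd(3960, 3480, 420).
3960 = 2^3 × 3^2 × 5 × 11
3480 = 2^3 × 3 × 5 × 29
420 = 2^2 × 3 × 5 × 7
gcd(3960, 3480, 420) = 2^2 × 3 × 5 = 60.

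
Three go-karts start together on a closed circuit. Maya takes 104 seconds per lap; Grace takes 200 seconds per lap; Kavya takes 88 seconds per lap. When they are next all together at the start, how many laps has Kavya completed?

325 laps

All finish a whole number of cycles simultaneously at t = LCM of the periods.
104 = 2^3 × 13
200 = 2^3 × 5^2
88 = 2^3 × 11
LCM(104, 200, 88) = 2^3 × 5^2 × 11 × 13 = 28600.
Laps for period 88: 28600 / 88 = 325.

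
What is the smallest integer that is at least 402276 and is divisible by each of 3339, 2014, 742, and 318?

507528

The integer must be a common multiple of 3339, 2014, 742, and 318, so a multiple of their LCM.
3339 = 3^2 × 7 × 53
2014 = 2 × 19 × 53
742 = 2 × 7 × 53
318 = 2 × 3 × 53
LCM(3339, 2014, 742, 318) = 2 × 3^2 × 7 × 19 × 53 = 126882.
Smallest multiple of 126882 that is ≥ 402276: ⌈402276/126882⌉ × 126882 = 4 × 126882 = 507528.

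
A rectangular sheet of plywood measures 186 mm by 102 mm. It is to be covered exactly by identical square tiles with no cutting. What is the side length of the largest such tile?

By the Euclidean algorithm:
186 = 1 × 102 + 84
102 = 1 × 84 + 18
84 = 4 × 18 + 12
18 = 1 × 12 + 6
12 = 2 × 6 + 0
gcd(186, 102) = 6.

6 mm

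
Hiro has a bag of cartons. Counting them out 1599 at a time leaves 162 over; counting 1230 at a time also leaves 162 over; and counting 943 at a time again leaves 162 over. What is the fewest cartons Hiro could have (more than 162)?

N − 162 must be a common multiple of 1599, 1230, and 943.
1599 = 3 × 13 × 41
1230 = 2 × 3 × 5 × 41
943 = 23 × 41
LCM(1599, 1230, 943) = 2 × 3 × 5 × 13 × 23 × 41 = 367770.
Smallest N > 162 is LCM + 162 = 367770 + 162 = 367932.

367932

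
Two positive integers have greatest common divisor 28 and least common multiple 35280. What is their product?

987840

For any two positive integers, gcd × lcm = product = 28 × 35280 = 987840.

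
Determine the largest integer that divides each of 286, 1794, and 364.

26

286 = 2 × 11 × 13
1794 = 2 × 3 × 13 × 23
364 = 2^2 × 7 × 13
gcd(286, 1794, 364) = 2 × 13 = 26.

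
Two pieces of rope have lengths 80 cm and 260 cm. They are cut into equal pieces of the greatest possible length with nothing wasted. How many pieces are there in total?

Piece length = gcd(80, 260).
80 = 2^4 × 5
260 = 2^2 × 5 × 13
gcd(80, 260) = 2^2 × 5 = 20.
Total pieces = 80/20 + 260/20 = 4 + 13 = 17.

17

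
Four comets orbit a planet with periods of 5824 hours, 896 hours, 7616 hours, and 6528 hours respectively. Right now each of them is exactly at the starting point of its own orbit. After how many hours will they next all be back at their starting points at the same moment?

594048 hours

The first simultaneous occurrence is after LCM of the individual periods.
5824 = 2^6 × 7 × 13
896 = 2^7 × 7
7616 = 2^6 × 7 × 17
6528 = 2^7 × 3 × 17
LCM(5824, 896, 7616, 6528) = 2^7 × 3 × 7 × 13 × 17 = 594048.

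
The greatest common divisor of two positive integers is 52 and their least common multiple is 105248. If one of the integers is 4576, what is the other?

1196

For two integers, gcd × lcm = product, so the other is (52 × 105248) / 4576 = 5472896 / 4576 = 1196.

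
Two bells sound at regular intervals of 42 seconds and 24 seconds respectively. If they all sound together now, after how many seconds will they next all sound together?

We need the least common multiple of the intervals.
42 = 2 × 3 × 7
24 = 2^3 × 3
LCM(42, 24) = 2^3 × 3 × 7 = 168.

168 seconds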